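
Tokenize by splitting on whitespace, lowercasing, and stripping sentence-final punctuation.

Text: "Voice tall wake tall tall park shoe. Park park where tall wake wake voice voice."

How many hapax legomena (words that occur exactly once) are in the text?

2

Frequencies: tall:4, voice:3, wake:3, park:3, shoe:1, where:1
Hapax (freq=1): shoe, where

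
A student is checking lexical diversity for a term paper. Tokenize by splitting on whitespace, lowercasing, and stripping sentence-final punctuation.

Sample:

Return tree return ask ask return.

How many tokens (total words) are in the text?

6

Tokens: return, tree, return, ask, ask, return
N = 6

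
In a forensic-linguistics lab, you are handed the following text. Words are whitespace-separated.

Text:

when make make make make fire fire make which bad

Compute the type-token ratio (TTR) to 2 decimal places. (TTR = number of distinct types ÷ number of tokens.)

N = 10 tokens, V = 5 types.
TTR = V / N = 5 / 10 = 0.50

0.50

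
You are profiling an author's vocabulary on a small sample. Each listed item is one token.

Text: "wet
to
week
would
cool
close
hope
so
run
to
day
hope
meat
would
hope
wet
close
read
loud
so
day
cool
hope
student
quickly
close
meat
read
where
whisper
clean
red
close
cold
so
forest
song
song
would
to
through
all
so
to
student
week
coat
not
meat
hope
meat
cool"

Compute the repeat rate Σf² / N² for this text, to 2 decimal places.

0.05

Frequencies: hope:5, to:4, close:4, so:4, meat:4, would:3, cool:3, wet:2, week:2, day:2, read:2, student:2, song:2, run:1, loud:1, quickly:1, where:1, whisper:1, clean:1, red:1, … (6 more, each freq 1)
Σf² = 144; N² = 2704
Repeat rate = 144 / 2704 = 0.05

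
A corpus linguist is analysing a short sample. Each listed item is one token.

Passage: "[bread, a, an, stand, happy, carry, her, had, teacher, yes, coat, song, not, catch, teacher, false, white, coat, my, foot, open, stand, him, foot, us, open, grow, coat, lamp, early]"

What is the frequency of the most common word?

3

Frequencies: coat:3, stand:2, teacher:2, foot:2, open:2, bread:1, a:1, an:1, happy:1, carry:1, her:1, had:1, yes:1, song:1, not:1, catch:1, false:1, white:1, my:1, him:1, … (4 more, each freq 1)
Most common: 'coat' with frequency 3.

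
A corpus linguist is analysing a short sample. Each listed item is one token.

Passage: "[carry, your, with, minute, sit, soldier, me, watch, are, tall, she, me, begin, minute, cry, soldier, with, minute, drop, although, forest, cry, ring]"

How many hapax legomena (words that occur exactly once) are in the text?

Frequencies: minute:3, with:2, soldier:2, me:2, cry:2, carry:1, your:1, sit:1, watch:1, are:1, tall:1, she:1, begin:1, drop:1, although:1, forest:1, ring:1
Hapax (freq=1): although, are, begin, carry, drop, forest, ring, she, sit, tall, watch, your

12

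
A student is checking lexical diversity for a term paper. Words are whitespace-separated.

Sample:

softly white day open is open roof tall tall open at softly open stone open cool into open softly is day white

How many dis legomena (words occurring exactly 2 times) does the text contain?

4

Frequencies: open:6, softly:3, white:2, day:2, is:2, tall:2, roof:1, at:1, stone:1, cool:1, into:1
Words with frequency 2: day, is, tall, white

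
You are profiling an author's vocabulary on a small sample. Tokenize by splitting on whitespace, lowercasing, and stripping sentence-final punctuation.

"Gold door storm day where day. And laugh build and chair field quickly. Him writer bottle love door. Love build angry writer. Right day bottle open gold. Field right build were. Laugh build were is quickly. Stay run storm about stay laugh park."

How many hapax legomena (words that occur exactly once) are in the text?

Frequencies: build:4, day:3, laugh:3, gold:2, door:2, storm:2, and:2, field:2, quickly:2, writer:2, bottle:2, love:2, right:2, were:2, stay:2, where:1, chair:1, him:1, angry:1, open:1, … (4 more, each freq 1)
Hapax (freq=1): about, angry, chair, him, is, open, park, run, where

9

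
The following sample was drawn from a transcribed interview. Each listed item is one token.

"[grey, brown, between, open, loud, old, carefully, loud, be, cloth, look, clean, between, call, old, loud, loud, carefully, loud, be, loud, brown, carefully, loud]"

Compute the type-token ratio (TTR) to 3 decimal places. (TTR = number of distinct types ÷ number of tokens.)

N = 24 tokens, V = 12 types.
TTR = V / N = 12 / 24 = 0.500

0.500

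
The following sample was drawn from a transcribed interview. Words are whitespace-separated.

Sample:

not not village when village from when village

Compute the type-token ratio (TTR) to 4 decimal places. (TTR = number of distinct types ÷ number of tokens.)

0.5000

N = 8 tokens, V = 4 types.
TTR = V / N = 4 / 8 = 0.5000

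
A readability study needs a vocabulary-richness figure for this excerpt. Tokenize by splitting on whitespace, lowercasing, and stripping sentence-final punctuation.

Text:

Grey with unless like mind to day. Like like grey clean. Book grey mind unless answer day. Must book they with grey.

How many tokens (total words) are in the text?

22

Tokens: grey, with, unless, like, mind, to, day, like, like, grey, clean, book, grey, mind, unless, answer, day, must, book, they, with, grey
N = 22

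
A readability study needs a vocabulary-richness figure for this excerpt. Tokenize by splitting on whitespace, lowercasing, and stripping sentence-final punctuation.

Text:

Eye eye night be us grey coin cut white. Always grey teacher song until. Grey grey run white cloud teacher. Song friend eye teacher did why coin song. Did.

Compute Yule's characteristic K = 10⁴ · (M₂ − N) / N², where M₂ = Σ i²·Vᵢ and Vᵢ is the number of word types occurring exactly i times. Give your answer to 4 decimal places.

Frequencies: grey:4, eye:3, teacher:3, song:3, coin:2, white:2, did:2, night:1, be:1, us:1, cut:1, always:1, until:1, run:1, cloud:1, friend:1, why:1
N = 29. Frequency spectrum: V_1=10, V_2=3, V_3=3, V_4=1
M₂ = 1²·10 + 2²·3 + 3²·3 + 4²·1 = 65
K = 10000 × (65 − 29) / 29² = 428.0618

428.0618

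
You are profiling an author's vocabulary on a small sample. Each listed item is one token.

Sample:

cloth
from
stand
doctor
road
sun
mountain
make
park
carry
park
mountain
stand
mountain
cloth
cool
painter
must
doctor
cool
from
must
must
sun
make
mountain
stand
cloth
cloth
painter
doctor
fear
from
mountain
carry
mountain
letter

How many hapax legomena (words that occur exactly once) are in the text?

Frequencies: mountain:6, cloth:4, from:3, stand:3, doctor:3, must:3, sun:2, make:2, park:2, carry:2, cool:2, painter:2, road:1, fear:1, letter:1
Hapax (freq=1): fear, letter, road

3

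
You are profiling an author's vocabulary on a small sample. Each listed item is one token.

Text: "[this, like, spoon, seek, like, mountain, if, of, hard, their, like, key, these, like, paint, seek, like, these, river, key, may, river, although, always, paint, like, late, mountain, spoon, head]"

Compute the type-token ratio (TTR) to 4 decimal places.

N = 30 tokens, V = 18 types.
TTR = V / N = 18 / 30 = 0.6000

0.6000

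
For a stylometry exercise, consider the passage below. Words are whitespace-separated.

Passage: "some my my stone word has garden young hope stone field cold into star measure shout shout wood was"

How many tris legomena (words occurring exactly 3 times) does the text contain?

Frequencies: my:2, stone:2, shout:2, some:1, word:1, has:1, garden:1, young:1, hope:1, field:1, cold:1, into:1, star:1, measure:1, wood:1, was:1
Words with frequency 3: (none)

0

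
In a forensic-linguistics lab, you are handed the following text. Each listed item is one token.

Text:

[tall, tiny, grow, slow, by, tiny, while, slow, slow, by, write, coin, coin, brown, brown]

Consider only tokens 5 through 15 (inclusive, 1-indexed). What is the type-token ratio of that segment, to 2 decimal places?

0.64

Segment tokens 5–15: by, tiny, while, slow, slow, by, write, coin, coin, brown, brown
Segment N = 11, segment V = 7.
TTR = 7 / 11 = 0.64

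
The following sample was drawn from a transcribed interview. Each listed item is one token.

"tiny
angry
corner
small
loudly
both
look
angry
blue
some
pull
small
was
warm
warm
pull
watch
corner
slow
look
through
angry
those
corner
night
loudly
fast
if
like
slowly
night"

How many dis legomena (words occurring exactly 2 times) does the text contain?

Frequencies: angry:3, corner:3, small:2, loudly:2, look:2, pull:2, warm:2, night:2, tiny:1, both:1, blue:1, some:1, was:1, watch:1, slow:1, through:1, those:1, fast:1, if:1, like:1, … (1 more, each freq 1)
Words with frequency 2: look, loudly, night, pull, small, warm

6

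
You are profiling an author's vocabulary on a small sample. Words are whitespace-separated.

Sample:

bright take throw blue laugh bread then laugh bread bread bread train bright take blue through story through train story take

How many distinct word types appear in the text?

Distinct types: {blue, bread, bright, laugh, story, take, then, through, throw, train}
V = 10

10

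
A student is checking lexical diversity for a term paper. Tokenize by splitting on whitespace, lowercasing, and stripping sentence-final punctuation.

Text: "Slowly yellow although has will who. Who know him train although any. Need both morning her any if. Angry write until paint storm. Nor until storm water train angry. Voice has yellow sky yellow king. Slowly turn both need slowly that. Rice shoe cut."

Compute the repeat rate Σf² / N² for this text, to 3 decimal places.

0.039

Frequencies: slowly:3, yellow:3, although:2, has:2, who:2, train:2, any:2, need:2, both:2, angry:2, until:2, storm:2, will:1, know:1, him:1, morning:1, her:1, if:1, write:1, paint:1, … (10 more, each freq 1)
Σf² = 76; N² = 1936
Repeat rate = 76 / 1936 = 0.039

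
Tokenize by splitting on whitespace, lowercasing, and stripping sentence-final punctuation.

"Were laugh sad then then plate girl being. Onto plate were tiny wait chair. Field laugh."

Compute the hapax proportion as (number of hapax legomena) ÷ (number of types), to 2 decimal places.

Frequencies: were:2, laugh:2, then:2, plate:2, sad:1, girl:1, being:1, onto:1, tiny:1, wait:1, chair:1, field:1
Hapax count = 8; type count = 12.
Ratio = 8 / 12 = 0.67

0.67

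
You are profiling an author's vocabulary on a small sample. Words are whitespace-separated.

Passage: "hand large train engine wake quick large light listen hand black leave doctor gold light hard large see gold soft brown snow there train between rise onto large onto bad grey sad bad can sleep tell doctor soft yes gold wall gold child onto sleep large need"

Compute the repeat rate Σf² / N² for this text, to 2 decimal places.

0.04

Frequencies: large:5, gold:4, onto:3, hand:2, train:2, light:2, doctor:2, soft:2, bad:2, sleep:2, engine:1, wake:1, quick:1, listen:1, black:1, leave:1, hard:1, see:1, brown:1, snow:1, … (11 more, each freq 1)
Σf² = 99; N² = 2209
Repeat rate = 99 / 2209 = 0.04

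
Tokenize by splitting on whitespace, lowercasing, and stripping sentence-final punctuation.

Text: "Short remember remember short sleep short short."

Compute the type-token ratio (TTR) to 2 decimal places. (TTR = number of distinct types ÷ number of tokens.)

N = 7 tokens, V = 3 types.
TTR = V / N = 3 / 7 = 0.43

0.43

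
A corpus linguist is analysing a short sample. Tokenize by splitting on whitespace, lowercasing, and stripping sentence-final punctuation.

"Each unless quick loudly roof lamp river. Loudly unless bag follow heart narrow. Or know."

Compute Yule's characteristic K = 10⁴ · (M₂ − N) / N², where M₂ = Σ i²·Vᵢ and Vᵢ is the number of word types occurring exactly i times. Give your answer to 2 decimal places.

Frequencies: unless:2, loudly:2, each:1, quick:1, roof:1, lamp:1, river:1, bag:1, follow:1, heart:1, narrow:1, or:1, know:1
N = 15. Frequency spectrum: V_1=11, V_2=2
M₂ = 1²·11 + 2²·2 = 19
K = 10000 × (19 − 15) / 15² = 177.78

177.78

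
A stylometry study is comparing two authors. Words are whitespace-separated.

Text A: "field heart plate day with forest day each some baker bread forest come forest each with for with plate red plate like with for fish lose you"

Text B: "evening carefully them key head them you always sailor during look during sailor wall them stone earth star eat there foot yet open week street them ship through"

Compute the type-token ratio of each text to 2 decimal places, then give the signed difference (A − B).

-0.19

TTR(A) = 17/27 = 0.63
TTR(B) = 23/28 = 0.82
Difference = 0.63 − 0.82 = -0.19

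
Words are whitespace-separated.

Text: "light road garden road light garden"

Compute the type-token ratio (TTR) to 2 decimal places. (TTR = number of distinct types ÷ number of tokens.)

N = 6 tokens, V = 3 types.
TTR = V / N = 3 / 6 = 0.50

0.50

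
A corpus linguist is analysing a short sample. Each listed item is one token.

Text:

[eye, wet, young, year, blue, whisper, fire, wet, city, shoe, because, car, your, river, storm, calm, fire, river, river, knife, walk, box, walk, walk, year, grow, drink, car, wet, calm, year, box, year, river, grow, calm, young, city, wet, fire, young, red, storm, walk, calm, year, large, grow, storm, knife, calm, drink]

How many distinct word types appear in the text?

Distinct types: {because, blue, box, calm, car, city, drink, eye, fire, grow, knife, large, red, river, shoe, storm, walk, wet, whisper, year, young, your}
V = 22

22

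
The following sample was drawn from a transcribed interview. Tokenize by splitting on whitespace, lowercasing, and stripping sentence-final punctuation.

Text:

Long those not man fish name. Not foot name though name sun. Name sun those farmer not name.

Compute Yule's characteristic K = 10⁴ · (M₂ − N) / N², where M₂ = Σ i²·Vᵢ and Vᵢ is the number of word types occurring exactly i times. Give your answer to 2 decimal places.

925.93

Frequencies: name:5, not:3, those:2, sun:2, long:1, man:1, fish:1, foot:1, though:1, farmer:1
N = 18. Frequency spectrum: V_1=6, V_2=2, V_3=1, V_5=1
M₂ = 1²·6 + 2²·2 + 3²·1 + 5²·1 = 48
K = 10000 × (48 − 18) / 18² = 925.93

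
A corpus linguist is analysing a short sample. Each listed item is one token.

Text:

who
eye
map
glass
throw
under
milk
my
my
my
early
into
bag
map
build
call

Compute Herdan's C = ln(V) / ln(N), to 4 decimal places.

0.9251

N = 16, V = 13.
ln(V) = 2.564949, ln(N) = 2.772589
C = 2.564949 / 2.772589 = 0.9251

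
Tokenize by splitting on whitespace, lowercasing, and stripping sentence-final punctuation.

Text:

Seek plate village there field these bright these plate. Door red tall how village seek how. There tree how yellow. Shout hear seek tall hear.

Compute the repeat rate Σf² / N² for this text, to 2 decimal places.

0.08

Frequencies: seek:3, how:3, plate:2, village:2, there:2, these:2, tall:2, hear:2, field:1, bright:1, door:1, red:1, tree:1, yellow:1, shout:1
Σf² = 49; N² = 625
Repeat rate = 49 / 625 = 0.08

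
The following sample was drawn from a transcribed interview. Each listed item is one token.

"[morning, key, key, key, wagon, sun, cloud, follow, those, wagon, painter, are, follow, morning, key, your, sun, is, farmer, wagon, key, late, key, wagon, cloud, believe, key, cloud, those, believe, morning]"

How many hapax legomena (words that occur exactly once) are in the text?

Frequencies: key:7, wagon:4, morning:3, cloud:3, sun:2, follow:2, those:2, believe:2, painter:1, are:1, your:1, is:1, farmer:1, late:1
Hapax (freq=1): are, farmer, is, late, painter, your

6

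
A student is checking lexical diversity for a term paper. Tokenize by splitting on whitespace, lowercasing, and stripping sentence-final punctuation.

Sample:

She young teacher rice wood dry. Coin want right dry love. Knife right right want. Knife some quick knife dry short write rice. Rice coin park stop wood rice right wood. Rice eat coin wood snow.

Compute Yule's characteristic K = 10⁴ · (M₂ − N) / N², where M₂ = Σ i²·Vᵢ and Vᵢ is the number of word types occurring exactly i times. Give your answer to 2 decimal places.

493.83

Frequencies: rice:5, wood:4, right:4, dry:3, coin:3, knife:3, want:2, she:1, young:1, teacher:1, love:1, some:1, quick:1, short:1, write:1, park:1, stop:1, eat:1, snow:1
N = 36. Frequency spectrum: V_1=12, V_2=1, V_3=3, V_4=2, V_5=1
M₂ = 1²·12 + 2²·1 + 3²·3 + 4²·2 + 5²·1 = 100
K = 10000 × (100 − 36) / 36² = 493.83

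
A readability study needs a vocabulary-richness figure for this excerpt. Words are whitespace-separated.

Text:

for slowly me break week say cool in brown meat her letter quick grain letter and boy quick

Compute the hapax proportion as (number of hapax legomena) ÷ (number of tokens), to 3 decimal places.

Frequencies: letter:2, quick:2, for:1, slowly:1, me:1, break:1, week:1, say:1, cool:1, in:1, brown:1, meat:1, her:1, grain:1, and:1, boy:1
Hapax count = 14; token count = 18.
Ratio = 14 / 18 = 0.778

0.778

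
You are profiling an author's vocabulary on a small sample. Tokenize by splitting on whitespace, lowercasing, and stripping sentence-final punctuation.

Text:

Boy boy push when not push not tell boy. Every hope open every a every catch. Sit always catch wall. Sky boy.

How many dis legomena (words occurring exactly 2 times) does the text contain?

3

Frequencies: boy:4, every:3, push:2, not:2, catch:2, when:1, tell:1, hope:1, open:1, a:1, sit:1, always:1, wall:1, sky:1
Words with frequency 2: catch, not, push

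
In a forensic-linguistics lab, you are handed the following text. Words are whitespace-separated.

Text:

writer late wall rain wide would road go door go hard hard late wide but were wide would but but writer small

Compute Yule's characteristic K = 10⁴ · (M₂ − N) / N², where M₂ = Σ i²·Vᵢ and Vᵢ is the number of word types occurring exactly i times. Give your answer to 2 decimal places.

454.55

Frequencies: wide:3, but:3, writer:2, late:2, would:2, go:2, hard:2, wall:1, rain:1, road:1, door:1, were:1, small:1
N = 22. Frequency spectrum: V_1=6, V_2=5, V_3=2
M₂ = 1²·6 + 2²·5 + 3²·2 = 44
K = 10000 × (44 − 22) / 22² = 454.55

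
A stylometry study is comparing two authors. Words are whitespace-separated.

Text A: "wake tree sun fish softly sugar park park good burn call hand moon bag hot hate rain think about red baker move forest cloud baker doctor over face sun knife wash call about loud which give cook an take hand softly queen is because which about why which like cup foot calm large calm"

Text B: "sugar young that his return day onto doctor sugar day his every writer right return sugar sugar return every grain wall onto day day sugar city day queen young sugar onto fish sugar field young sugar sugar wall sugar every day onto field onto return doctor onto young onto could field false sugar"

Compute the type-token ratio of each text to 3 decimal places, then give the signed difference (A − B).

0.438

TTR(A) = 43/54 = 0.796
TTR(B) = 19/53 = 0.358
Difference = 0.796 − 0.358 = 0.438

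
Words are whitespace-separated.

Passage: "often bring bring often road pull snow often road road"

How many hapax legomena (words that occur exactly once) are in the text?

Frequencies: often:3, road:3, bring:2, pull:1, snow:1
Hapax (freq=1): pull, snow

2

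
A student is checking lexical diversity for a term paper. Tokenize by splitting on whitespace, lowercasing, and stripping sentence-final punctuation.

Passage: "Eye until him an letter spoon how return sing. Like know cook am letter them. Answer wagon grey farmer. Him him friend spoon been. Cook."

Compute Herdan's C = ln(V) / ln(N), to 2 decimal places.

0.93

N = 25, V = 20.
ln(V) = 2.995732, ln(N) = 3.218876
C = 2.995732 / 3.218876 = 0.93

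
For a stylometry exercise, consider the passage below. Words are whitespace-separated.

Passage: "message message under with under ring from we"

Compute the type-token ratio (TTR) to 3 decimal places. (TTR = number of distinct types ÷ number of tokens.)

0.750

N = 8 tokens, V = 6 types.
TTR = V / N = 6 / 8 = 0.750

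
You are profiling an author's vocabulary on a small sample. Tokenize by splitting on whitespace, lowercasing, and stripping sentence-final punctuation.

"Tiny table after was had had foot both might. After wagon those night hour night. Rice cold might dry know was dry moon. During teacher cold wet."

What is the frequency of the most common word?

2

Frequencies: after:2, was:2, had:2, might:2, night:2, cold:2, dry:2, tiny:1, table:1, foot:1, both:1, wagon:1, those:1, hour:1, rice:1, know:1, moon:1, during:1, teacher:1, wet:1
Most common: 'after' with frequency 2.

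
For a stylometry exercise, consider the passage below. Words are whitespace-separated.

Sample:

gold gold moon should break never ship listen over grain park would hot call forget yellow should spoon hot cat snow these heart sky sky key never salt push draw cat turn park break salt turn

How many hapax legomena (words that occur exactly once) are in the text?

Frequencies: gold:2, should:2, break:2, never:2, park:2, hot:2, cat:2, sky:2, salt:2, turn:2, moon:1, ship:1, listen:1, over:1, grain:1, would:1, call:1, forget:1, yellow:1, spoon:1, … (6 more, each freq 1)
Hapax (freq=1): call, draw, forget, grain, heart, key, listen, moon, over, push, ship, snow, spoon, these, would, yellow

16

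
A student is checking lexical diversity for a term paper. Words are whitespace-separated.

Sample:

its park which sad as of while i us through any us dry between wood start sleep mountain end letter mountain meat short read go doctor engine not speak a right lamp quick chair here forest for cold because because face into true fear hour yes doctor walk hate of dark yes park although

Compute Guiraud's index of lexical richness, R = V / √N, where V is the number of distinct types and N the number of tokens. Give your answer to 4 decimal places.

6.3959

N = 54, V = 47.
√N = 7.348469
R = 47 / 7.348469 = 6.3959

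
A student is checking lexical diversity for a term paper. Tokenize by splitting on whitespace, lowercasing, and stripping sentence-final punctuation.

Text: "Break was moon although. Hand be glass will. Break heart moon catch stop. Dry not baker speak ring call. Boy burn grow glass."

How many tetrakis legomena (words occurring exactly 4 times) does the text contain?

Frequencies: break:2, moon:2, glass:2, was:1, although:1, hand:1, be:1, will:1, heart:1, catch:1, stop:1, dry:1, not:1, baker:1, speak:1, ring:1, call:1, boy:1, burn:1, grow:1
Words with frequency 4: (none)

0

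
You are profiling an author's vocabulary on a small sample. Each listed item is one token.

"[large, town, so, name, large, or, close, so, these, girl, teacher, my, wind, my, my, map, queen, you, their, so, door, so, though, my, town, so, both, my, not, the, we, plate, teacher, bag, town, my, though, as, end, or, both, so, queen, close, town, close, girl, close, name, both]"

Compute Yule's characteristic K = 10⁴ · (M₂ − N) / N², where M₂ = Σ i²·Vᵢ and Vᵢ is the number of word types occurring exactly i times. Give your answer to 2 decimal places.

416.00

Frequencies: so:6, my:6, town:4, close:4, both:3, large:2, name:2, or:2, girl:2, teacher:2, queen:2, though:2, these:1, wind:1, map:1, you:1, their:1, door:1, not:1, the:1, … (5 more, each freq 1)
N = 50. Frequency spectrum: V_1=13, V_2=7, V_3=1, V_4=2, V_6=2
M₂ = 1²·13 + 2²·7 + 3²·1 + 4²·2 + 6²·2 = 154
K = 10000 × (154 − 50) / 50² = 416.00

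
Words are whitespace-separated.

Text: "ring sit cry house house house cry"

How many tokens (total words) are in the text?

Tokens: ring, sit, cry, house, house, house, cry
N = 7

7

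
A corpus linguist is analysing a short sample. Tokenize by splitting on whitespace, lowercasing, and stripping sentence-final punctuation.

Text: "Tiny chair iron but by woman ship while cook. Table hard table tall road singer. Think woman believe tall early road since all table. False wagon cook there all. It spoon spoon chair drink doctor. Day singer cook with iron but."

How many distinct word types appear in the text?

28

Distinct types: {all, believe, but, by, chair, cook, day, doctor, drink, early, false, hard, iron, it, road, ship, since, singer, spoon, table, tall, there, think, tiny, wagon, while, with, woman}
V = 28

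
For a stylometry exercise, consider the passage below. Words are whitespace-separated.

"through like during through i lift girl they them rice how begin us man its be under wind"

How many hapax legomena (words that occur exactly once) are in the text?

16

Frequencies: through:2, like:1, during:1, i:1, lift:1, girl:1, they:1, them:1, rice:1, how:1, begin:1, us:1, man:1, its:1, be:1, under:1, wind:1
Hapax (freq=1): be, begin, during, girl, how, i, its, lift, like, man, rice, them, they, under, us, wind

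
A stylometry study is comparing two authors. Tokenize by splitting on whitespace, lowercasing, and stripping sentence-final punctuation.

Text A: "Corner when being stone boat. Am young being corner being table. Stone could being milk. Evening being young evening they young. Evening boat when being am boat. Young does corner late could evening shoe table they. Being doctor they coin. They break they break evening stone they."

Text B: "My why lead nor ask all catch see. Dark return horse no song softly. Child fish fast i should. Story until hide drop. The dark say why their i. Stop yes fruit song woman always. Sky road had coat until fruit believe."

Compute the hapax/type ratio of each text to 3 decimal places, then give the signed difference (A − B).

A: hapax=6, V=18, ratio=0.333
B: hapax=30, V=36, ratio=0.833
Difference = 0.333 − 0.833 = -0.500

-0.500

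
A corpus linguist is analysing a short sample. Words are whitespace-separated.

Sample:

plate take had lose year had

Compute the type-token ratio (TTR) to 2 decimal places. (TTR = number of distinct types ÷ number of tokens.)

0.83

N = 6 tokens, V = 5 types.
TTR = V / N = 5 / 6 = 0.83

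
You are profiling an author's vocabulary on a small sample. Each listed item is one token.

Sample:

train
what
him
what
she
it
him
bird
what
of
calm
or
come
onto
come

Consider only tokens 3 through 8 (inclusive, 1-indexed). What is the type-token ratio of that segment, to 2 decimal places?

0.83

Segment tokens 3–8: him, what, she, it, him, bird
Segment N = 6, segment V = 5.
TTR = 5 / 6 = 0.83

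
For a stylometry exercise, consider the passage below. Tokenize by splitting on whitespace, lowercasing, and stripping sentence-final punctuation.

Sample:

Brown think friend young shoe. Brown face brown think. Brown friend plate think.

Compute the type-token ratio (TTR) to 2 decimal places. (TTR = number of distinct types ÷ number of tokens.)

N = 13 tokens, V = 7 types.
TTR = V / N = 7 / 13 = 0.54

0.54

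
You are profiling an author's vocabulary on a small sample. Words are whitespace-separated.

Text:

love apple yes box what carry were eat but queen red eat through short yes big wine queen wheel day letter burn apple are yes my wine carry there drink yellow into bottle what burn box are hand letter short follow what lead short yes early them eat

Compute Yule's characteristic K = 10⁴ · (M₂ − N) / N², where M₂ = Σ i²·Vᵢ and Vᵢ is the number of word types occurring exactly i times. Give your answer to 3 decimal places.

199.653

Frequencies: yes:4, what:3, eat:3, short:3, apple:2, box:2, carry:2, queen:2, wine:2, letter:2, burn:2, are:2, love:1, were:1, but:1, red:1, through:1, big:1, wheel:1, day:1, … (11 more, each freq 1)
N = 48. Frequency spectrum: V_1=19, V_2=8, V_3=3, V_4=1
M₂ = 1²·19 + 2²·8 + 3²·3 + 4²·1 = 94
K = 10000 × (94 − 48) / 48² = 199.653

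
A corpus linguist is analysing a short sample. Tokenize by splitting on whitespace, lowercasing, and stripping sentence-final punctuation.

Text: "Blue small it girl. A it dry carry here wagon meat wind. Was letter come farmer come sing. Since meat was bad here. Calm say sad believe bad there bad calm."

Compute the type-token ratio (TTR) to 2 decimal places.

N = 31 tokens, V = 23 types.
TTR = V / N = 23 / 31 = 0.74

0.74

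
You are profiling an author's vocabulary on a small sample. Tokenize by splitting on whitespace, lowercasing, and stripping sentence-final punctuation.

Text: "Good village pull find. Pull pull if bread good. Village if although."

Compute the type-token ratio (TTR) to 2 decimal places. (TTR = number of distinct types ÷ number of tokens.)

N = 12 tokens, V = 7 types.
TTR = V / N = 7 / 12 = 0.58

0.58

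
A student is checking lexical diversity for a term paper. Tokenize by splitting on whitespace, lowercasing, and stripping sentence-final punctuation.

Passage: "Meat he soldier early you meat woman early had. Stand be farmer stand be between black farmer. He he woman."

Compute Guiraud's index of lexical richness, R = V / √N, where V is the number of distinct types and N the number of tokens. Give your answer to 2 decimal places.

2.68

N = 20, V = 12.
√N = 4.472136
R = 12 / 4.472136 = 2.68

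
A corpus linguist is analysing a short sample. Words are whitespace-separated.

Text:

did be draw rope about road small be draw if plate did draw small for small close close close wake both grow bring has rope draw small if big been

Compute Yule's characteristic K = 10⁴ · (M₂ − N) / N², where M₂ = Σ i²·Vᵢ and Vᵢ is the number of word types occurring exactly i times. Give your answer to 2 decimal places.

422.22

Frequencies: draw:4, small:4, close:3, did:2, be:2, rope:2, if:2, about:1, road:1, plate:1, for:1, wake:1, both:1, grow:1, bring:1, has:1, big:1, been:1
N = 30. Frequency spectrum: V_1=11, V_2=4, V_3=1, V_4=2
M₂ = 1²·11 + 2²·4 + 3²·1 + 4²·2 = 68
K = 10000 × (68 − 30) / 30² = 422.22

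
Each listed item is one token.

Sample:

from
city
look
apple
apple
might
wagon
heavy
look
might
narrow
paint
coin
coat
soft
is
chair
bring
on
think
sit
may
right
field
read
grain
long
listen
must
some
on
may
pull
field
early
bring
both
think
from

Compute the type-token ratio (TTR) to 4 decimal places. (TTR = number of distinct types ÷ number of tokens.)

N = 39 tokens, V = 30 types.
TTR = V / N = 30 / 39 = 0.7692

0.7692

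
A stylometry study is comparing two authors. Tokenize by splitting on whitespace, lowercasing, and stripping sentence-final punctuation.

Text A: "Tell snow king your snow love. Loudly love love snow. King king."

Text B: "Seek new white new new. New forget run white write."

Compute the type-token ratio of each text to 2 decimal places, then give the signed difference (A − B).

-0.10

TTR(A) = 6/12 = 0.50
TTR(B) = 6/10 = 0.60
Difference = 0.50 − 0.60 = -0.10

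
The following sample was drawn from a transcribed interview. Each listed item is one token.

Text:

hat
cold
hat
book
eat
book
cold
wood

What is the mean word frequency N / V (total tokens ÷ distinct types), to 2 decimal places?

N = 8 tokens, V = 5 types.
Mean frequency = N / V = 8 / 5 = 1.60

1.60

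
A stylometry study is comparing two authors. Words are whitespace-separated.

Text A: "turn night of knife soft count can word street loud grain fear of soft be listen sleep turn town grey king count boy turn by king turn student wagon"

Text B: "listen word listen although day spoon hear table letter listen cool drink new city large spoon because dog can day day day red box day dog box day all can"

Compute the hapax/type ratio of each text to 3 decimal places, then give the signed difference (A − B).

0.089

A: hapax=17, V=22, ratio=0.773
B: hapax=13, V=19, ratio=0.684
Difference = 0.773 − 0.684 = 0.089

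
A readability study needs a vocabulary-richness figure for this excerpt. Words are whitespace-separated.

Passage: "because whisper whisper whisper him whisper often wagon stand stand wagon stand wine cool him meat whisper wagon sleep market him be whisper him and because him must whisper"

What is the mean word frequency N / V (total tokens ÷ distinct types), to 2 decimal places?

N = 29 tokens, V = 14 types.
Mean frequency = N / V = 29 / 14 = 2.07

2.07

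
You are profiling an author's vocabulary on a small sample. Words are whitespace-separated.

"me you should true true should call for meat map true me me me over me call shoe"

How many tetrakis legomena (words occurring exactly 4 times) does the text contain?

Frequencies: me:5, true:3, should:2, call:2, you:1, for:1, meat:1, map:1, over:1, shoe:1
Words with frequency 4: (none)

0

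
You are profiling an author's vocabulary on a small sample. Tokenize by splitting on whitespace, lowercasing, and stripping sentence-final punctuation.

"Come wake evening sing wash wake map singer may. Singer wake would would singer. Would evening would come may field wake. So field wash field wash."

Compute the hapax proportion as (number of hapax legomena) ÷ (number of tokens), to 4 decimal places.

0.1154

Frequencies: wake:4, would:4, wash:3, singer:3, field:3, come:2, evening:2, may:2, sing:1, map:1, so:1
Hapax count = 3; token count = 26.
Ratio = 3 / 26 = 0.1154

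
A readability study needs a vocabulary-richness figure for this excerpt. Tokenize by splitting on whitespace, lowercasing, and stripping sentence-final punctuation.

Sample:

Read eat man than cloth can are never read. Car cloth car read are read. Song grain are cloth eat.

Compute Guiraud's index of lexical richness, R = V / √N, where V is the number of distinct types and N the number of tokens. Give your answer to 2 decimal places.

2.46

N = 20, V = 11.
√N = 4.472136
R = 11 / 4.472136 = 2.46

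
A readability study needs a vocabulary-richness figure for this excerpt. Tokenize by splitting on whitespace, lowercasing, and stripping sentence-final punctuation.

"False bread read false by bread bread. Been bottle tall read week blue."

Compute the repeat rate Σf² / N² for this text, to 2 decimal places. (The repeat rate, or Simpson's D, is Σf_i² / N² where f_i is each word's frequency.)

0.14

Frequencies: bread:3, false:2, read:2, by:1, been:1, bottle:1, tall:1, week:1, blue:1
Σf² = 23; N² = 169
Repeat rate = 23 / 169 = 0.14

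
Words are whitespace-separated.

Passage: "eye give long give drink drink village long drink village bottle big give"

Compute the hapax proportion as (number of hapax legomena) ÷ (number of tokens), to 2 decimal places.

Frequencies: give:3, drink:3, long:2, village:2, eye:1, bottle:1, big:1
Hapax count = 3; token count = 13.
Ratio = 3 / 13 = 0.23

0.23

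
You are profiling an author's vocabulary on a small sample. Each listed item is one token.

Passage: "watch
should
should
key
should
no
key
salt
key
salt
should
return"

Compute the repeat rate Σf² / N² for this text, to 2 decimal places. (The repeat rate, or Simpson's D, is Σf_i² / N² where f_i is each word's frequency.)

0.22

Frequencies: should:4, key:3, salt:2, watch:1, no:1, return:1
Σf² = 32; N² = 144
Repeat rate = 32 / 144 = 0.22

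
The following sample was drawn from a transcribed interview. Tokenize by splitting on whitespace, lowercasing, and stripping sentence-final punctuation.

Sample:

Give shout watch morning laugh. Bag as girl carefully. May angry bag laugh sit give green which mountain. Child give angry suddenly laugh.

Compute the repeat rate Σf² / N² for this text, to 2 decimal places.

Frequencies: give:3, laugh:3, bag:2, angry:2, shout:1, watch:1, morning:1, as:1, girl:1, carefully:1, may:1, sit:1, green:1, which:1, mountain:1, child:1, suddenly:1
Σf² = 39; N² = 529
Repeat rate = 39 / 529 = 0.07

0.07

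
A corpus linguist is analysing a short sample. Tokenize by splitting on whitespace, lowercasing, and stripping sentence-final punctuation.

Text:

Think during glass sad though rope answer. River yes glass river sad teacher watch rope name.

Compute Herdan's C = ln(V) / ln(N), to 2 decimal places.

0.90

N = 16, V = 12.
ln(V) = 2.484907, ln(N) = 2.772589
C = 2.484907 / 2.772589 = 0.90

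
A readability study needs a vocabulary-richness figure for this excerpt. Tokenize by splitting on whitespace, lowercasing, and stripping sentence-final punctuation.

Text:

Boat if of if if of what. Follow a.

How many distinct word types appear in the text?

6

Distinct types: {a, boat, follow, if, of, what}
V = 6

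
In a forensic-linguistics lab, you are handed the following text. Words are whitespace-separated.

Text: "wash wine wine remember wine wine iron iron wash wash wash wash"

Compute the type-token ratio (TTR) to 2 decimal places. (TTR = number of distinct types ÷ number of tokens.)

N = 12 tokens, V = 4 types.
TTR = V / N = 4 / 12 = 0.33

0.33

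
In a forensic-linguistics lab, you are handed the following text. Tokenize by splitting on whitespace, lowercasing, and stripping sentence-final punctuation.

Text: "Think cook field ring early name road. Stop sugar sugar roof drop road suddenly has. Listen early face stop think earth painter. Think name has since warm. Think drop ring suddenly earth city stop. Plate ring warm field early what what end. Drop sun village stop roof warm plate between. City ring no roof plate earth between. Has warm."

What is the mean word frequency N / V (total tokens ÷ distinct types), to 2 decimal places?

N = 59 tokens, V = 27 types.
Mean frequency = N / V = 59 / 27 = 2.19

2.19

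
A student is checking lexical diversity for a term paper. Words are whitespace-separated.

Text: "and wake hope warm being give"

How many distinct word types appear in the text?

6

Distinct types: {and, being, give, hope, wake, warm}
V = 6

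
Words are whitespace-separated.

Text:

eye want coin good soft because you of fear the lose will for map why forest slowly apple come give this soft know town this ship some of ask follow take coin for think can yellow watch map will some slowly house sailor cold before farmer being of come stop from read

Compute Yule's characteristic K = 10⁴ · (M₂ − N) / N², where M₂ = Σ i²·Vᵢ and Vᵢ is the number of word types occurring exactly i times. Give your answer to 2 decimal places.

88.76

Frequencies: of:3, coin:2, soft:2, will:2, for:2, map:2, slowly:2, come:2, this:2, some:2, eye:1, want:1, good:1, because:1, you:1, fear:1, the:1, lose:1, why:1, forest:1, … (21 more, each freq 1)
N = 52. Frequency spectrum: V_1=31, V_2=9, V_3=1
M₂ = 1²·31 + 2²·9 + 3²·1 = 76
K = 10000 × (76 − 52) / 52² = 88.76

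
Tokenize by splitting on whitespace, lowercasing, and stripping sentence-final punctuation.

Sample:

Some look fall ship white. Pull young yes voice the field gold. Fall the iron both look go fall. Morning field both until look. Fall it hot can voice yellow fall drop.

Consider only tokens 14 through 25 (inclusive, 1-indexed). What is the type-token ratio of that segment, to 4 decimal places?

0.7500

Segment tokens 14–25: the, iron, both, look, go, fall, morning, field, both, until, look, fall
Segment N = 12, segment V = 9.
TTR = 9 / 12 = 0.7500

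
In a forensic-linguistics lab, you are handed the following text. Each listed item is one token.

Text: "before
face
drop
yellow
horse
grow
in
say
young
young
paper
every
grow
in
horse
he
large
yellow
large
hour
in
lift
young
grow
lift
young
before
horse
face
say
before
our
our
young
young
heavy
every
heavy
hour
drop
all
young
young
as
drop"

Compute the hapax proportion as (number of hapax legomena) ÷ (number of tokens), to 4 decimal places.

0.0889

Frequencies: young:8, before:3, drop:3, horse:3, grow:3, in:3, face:2, yellow:2, say:2, every:2, large:2, hour:2, lift:2, our:2, heavy:2, paper:1, he:1, all:1, as:1
Hapax count = 4; token count = 45.
Ratio = 4 / 45 = 0.0889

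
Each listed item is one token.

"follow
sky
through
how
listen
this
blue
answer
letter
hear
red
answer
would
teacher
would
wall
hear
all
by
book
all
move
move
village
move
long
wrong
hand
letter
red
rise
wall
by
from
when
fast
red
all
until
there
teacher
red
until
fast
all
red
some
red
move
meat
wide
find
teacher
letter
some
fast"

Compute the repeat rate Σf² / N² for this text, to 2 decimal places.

0.05

Frequencies: red:6, all:4, move:4, letter:3, teacher:3, fast:3, answer:2, hear:2, would:2, wall:2, by:2, until:2, some:2, follow:1, sky:1, through:1, how:1, listen:1, this:1, blue:1, … (12 more, each freq 1)
Σf² = 142; N² = 3136
Repeat rate = 142 / 3136 = 0.05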